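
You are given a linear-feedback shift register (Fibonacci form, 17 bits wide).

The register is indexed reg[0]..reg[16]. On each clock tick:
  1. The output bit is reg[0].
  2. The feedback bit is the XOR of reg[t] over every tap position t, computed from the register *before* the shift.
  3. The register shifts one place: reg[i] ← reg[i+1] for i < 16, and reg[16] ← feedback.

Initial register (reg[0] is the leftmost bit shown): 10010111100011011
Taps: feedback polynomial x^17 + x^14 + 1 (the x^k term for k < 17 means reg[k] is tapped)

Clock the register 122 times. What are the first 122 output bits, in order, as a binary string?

10010111100011011111010101101011100010111100110001001100011010110100111111001100001000111001010010000001111101001101101110

step | reg (before) | out | fb
   0 | 10010111100011011 | 1 | 1
   1 | 00101111000110111 | 0 | 1
   2 | 01011110001101111 | 0 | 1
   3 | 10111100011011111 | 1 | 0
   4 | 01111000110111110 | 0 | 1
   5 | 11110001101111101 | 1 | 0
   6 | 11100011011111010 | 1 | 1
   7 | 11000110111110101 | 1 | 0
   8 | 10001101111101010 | 1 | 1
   9 | 00011011111010101 | 0 | 1
  10 | 00110111110101011 | 0 | 0
  11 | 01101111101010110 | 0 | 1
  12 | 11011111010101101 | 1 | 0
  13 | 10111110101011010 | 1 | 1
  14 | 01111101010110101 | 0 | 1
  15 | 11111010101101011 | 1 | 1
  16 | 11110101011010111 | 1 | 0
  17 | 11101010110101110 | 1 | 0
  18 | 11010101101011100 | 1 | 0
  19 | 10101011010111000 | 1 | 1
  20 | 01010110101110001 | 0 | 0
  21 | 10101101011100010 | 1 | 1
  22 | 01011010111000101 | 0 | 1
  23 | 10110101110001011 | 1 | 1
  24 | 01101011100010111 | 0 | 1
  25 | 11010111000101111 | 1 | 0
  26 | 10101110001011110 | 1 | 0
  27 | 01011100010111100 | 0 | 1
  28 | 10111000101111001 | 1 | 1
  29 | 01110001011110011 | 0 | 0
  30 | 11100010111100110 | 1 | 0
  31 | 11000101111001100 | 1 | 0
  32 | 10001011110011000 | 1 | 1
  33 | 00010111100110001 | 0 | 0
  34 | 00101111001100010 | 0 | 0
  35 | 01011110011000100 | 0 | 1
  36 | 10111100110001001 | 1 | 1
  37 | 01111001100010011 | 0 | 0
  38 | 11110011000100110 | 1 | 0
  39 | 11100110001001100 | 1 | 0
  40 | 11001100010011000 | 1 | 1
  41 | 10011000100110001 | 1 | 1
  42 | 00110001001100011 | 0 | 0
  43 | 01100010011000110 | 0 | 1
  44 | 11000100110001101 | 1 | 0
  45 | 10001001100011010 | 1 | 1
  46 | 00010011000110101 | 0 | 1
  47 | 00100110001101011 | 0 | 0
  48 | 01001100011010110 | 0 | 1
  49 | 10011000110101101 | 1 | 0
  50 | 00110001101011010 | 0 | 0
  51 | 01100011010110100 | 0 | 1
  52 | 11000110101101001 | 1 | 1
  53 | 10001101011010011 | 1 | 1
  54 | 00011010110100111 | 0 | 1
  55 | 00110101101001111 | 0 | 1
  56 | 01101011010011111 | 0 | 1
  57 | 11010110100111111 | 1 | 0
  58 | 10101101001111110 | 1 | 0
  59 | 01011010011111100 | 0 | 1
  60 | 10110100111111001 | 1 | 1
  61 | 01101001111110011 | 0 | 0
  62 | 11010011111100110 | 1 | 0
  63 | 10100111111001100 | 1 | 0
  64 | 01001111110011000 | 0 | 0
  65 | 10011111100110000 | 1 | 1
  66 | 00111111001100001 | 0 | 0
  67 | 01111110011000010 | 0 | 0
  68 | 11111100110000100 | 1 | 0
  69 | 11111001100001000 | 1 | 1
  70 | 11110011000010001 | 1 | 1
  71 | 11100110000100011 | 1 | 1
  72 | 11001100001000111 | 1 | 0
  73 | 10011000010001110 | 1 | 0
  74 | 00110000100011100 | 0 | 1
  75 | 01100001000111001 | 0 | 0
  76 | 11000010001110010 | 1 | 1
  77 | 10000100011100101 | 1 | 0
  78 | 00001000111001010 | 0 | 0
  79 | 00010001110010100 | 0 | 1
  80 | 00100011100101001 | 0 | 0
  81 | 01000111001010010 | 0 | 0
  82 | 10001110010100100 | 1 | 0
  83 | 00011100101001000 | 0 | 0
  84 | 00111001010010000 | 0 | 0
  85 | 01110010100100000 | 0 | 0
  86 | 11100101001000000 | 1 | 1
  87 | 11001010010000001 | 1 | 1
  88 | 10010100100000011 | 1 | 1
  89 | 00101001000000111 | 0 | 1
  90 | 01010010000001111 | 0 | 1
  91 | 10100100000011111 | 1 | 0
  92 | 01001000000111110 | 0 | 1
  93 | 10010000001111101 | 1 | 0
  94 | 00100000011111010 | 0 | 0
  95 | 01000000111110100 | 0 | 1
  96 | 10000001111101001 | 1 | 1
  97 | 00000011111010011 | 0 | 0
  98 | 00000111110100110 | 0 | 1
  99 | 00001111101001101 | 0 | 1
 100 | 00011111010011011 | 0 | 0
 101 | 00111110100110110 | 0 | 1
 102 | 01111101001101101 | 0 | 1
 103 | 11111010011011011 | 1 | 1
 104 | 11110100110110111 | 1 | 0
 105 | 11101001101101110 | 1 | 0
 106 | 11010011011011100 | 1 | 0
 107 | 10100110110111000 | 1 | 1
 108 | 01001101101110001 | 0 | 0
 109 | 10011011011100010 | 1 | 1
 110 | 00110110111000101 | 0 | 1
 111 | 01101101110001011 | 0 | 0
 112 | 11011011100010110 | 1 | 0
 113 | 10110111000101100 | 1 | 0
 114 | 01101110001011000 | 0 | 0
 115 | 11011100010110000 | 1 | 1
 116 | 10111000101100001 | 1 | 1
 117 | 01110001011000011 | 0 | 0
 118 | 11100010110000110 | 1 | 0
 119 | 11000101100001100 | 1 | 0
 120 | 10001011000011000 | 1 | 1
 121 | 00010110000110001 | 0 | 0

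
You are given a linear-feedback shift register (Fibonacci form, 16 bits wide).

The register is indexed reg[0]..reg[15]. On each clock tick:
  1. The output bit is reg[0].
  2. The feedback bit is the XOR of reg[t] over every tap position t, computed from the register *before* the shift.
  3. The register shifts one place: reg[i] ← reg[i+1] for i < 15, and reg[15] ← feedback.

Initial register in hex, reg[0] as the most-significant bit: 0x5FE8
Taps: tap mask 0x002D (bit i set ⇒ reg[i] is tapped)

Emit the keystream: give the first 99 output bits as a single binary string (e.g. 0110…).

k : reg_k → out_k, fb_k
0: 0101111111101000 → 0, fb=0
1: 1011111111010000 → 1, fb=0
2: 0111111110100000 → 0, fb=1
3: 1111111101000001 → 1, fb=0
4: 1111111010000010 → 1, fb=0
5: 1111110100000100 → 1, fb=0
6: 1111101000001000 → 1, fb=1
7: 1111010000010001 → 1, fb=0
8: 1110100000100010 → 1, fb=0
9: 1101000001000100 → 1, fb=0
10: 1010000010001000 → 1, fb=0
11: 0100000100010000 → 0, fb=0
12: 1000001000100000 → 1, fb=1
13: 0000010001000001 → 0, fb=1
14: 0000100010000011 → 0, fb=0
15: 0001000100000110 → 0, fb=1
16: 0010001000001101 → 0, fb=1
17: 0100010000011011 → 0, fb=1
18: 1000100000110111 → 1, fb=1
19: 0001000001101111 → 0, fb=1
20: 0010000011011111 → 0, fb=1
21: 0100000110111111 → 0, fb=0
22: 1000001101111110 → 1, fb=1
23: 0000011011111101 → 0, fb=1
24: 0000110111111011 → 0, fb=1
25: 0001101111110111 → 0, fb=1
26: 0011011111101111 → 0, fb=1
27: 0110111111011111 → 0, fb=0
28: 1101111110111110 → 1, fb=1
29: 1011111101111101 → 1, fb=0
30: 0111111011111010 → 0, fb=1
31: 1111110111110101 → 1, fb=0
32: 1111101111101010 → 1, fb=1
33: 1111011111010101 → 1, fb=0
34: 1110111110101010 → 1, fb=1
35: 1101111101010101 → 1, fb=1
36: 1011111010101011 → 1, fb=0
37: 0111110101010110 → 0, fb=1
38: 1111101010101101 → 1, fb=1
39: 1111010101011011 → 1, fb=0
40: 1110101010110110 → 1, fb=0
41: 1101010101101100 → 1, fb=1
42: 1010101011011001 → 1, fb=0
43: 0101010110110010 → 0, fb=0
44: 1010101101100100 → 1, fb=0
45: 0101011011001000 → 0, fb=0
46: 1010110110010000 → 1, fb=1
47: 0101101100100001 → 0, fb=1
48: 1011011001000011 → 1, fb=0
49: 0110110010000110 → 0, fb=0
50: 1101100100001100 → 1, fb=0
51: 1011001000011000 → 1, fb=1
52: 0110010000110001 → 0, fb=0
53: 1100100001100010 → 1, fb=1
54: 1001000011000101 → 1, fb=0
55: 0010000110001010 → 0, fb=1
56: 0100001100010101 → 0, fb=0
57: 1000011000101010 → 1, fb=0
58: 0000110001010100 → 0, fb=1
59: 0001100010101001 → 0, fb=1
60: 0011000101010011 → 0, fb=0
61: 0110001010100110 → 0, fb=1
62: 1100010101001101 → 1, fb=0
63: 1000101010011010 → 1, fb=1
64: 0001010100110101 → 0, fb=0
65: 0010101001101010 → 0, fb=1
66: 0101010011010101 → 0, fb=0
67: 1010100110101010 → 1, fb=0
68: 0101001101010100 → 0, fb=1
69: 1010011010101001 → 1, fb=1
70: 0100110101010011 → 0, fb=1
71: 1001101010100111 → 1, fb=0
72: 0011010101001110 → 0, fb=1
73: 0110101010011101 → 0, fb=1
74: 1101010100111011 → 1, fb=1
75: 1010101001110111 → 1, fb=0
76: 0101010011101110 → 0, fb=0
77: 1010100111011100 → 1, fb=0
78: 0101001110111000 → 0, fb=1
79: 1010011101110001 → 1, fb=1
80: 0100111011100011 → 0, fb=1
81: 1001110111000111 → 1, fb=1
82: 0011101110001111 → 0, fb=0
83: 0111011100011110 → 0, fb=1
84: 1110111000111101 → 1, fb=1
85: 1101110001111011 → 1, fb=1
86: 1011100011110111 → 1, fb=1
87: 0111000111101111 → 0, fb=0
88: 1110001111011110 → 1, fb=0
89: 1100011110111100 → 1, fb=0
90: 1000111101111000 → 1, fb=0
91: 0001111011110000 → 0, fb=0
92: 0011110111100000 → 0, fb=1
93: 0111101111000001 → 0, fb=0
94: 1111011110000010 → 1, fb=0
95: 1110111100000100 → 1, fb=1
96: 1101111000001001 → 1, fb=1
97: 1011110000010011 → 1, fb=0
98: 0111100000100110 → 0, fb=0

010111111110100000100010000011011111101111101010101101100100001100010101001101010100111011100011110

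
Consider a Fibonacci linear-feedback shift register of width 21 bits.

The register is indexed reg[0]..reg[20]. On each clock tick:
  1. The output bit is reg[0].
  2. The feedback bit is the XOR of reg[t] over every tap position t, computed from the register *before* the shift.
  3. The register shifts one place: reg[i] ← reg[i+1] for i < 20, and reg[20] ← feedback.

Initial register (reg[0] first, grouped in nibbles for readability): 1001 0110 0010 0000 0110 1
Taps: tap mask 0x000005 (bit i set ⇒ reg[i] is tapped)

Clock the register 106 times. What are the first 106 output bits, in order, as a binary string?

step | reg (before) | out | fb
   0 | 100101100010000001101 | 1 | 1
   1 | 001011000100000011011 | 0 | 1
   2 | 010110001000000110111 | 0 | 0
   3 | 101100010000001101110 | 1 | 0
   4 | 011000100000011011100 | 0 | 1
   5 | 110001000000110111001 | 1 | 1
   6 | 100010000001101110011 | 1 | 1
   7 | 000100000011011100111 | 0 | 0
   8 | 001000000110111001110 | 0 | 1
   9 | 010000001101110011101 | 0 | 0
  10 | 100000011011100111010 | 1 | 1
  11 | 000000110111001110101 | 0 | 0
  12 | 000001101110011101010 | 0 | 0
  13 | 000011011100111010100 | 0 | 0
  14 | 000110111001110101000 | 0 | 0
  15 | 001101110011101010000 | 0 | 1
  16 | 011011100111010100001 | 0 | 1
  17 | 110111001110101000011 | 1 | 1
  18 | 101110011101010000111 | 1 | 0
  19 | 011100111010100001110 | 0 | 1
  20 | 111001110101000011101 | 1 | 0
  21 | 110011101010000111010 | 1 | 1
  22 | 100111010100001110101 | 1 | 1
  23 | 001110101000011101011 | 0 | 1
  24 | 011101010000111010111 | 0 | 1
  25 | 111010100001110101111 | 1 | 0
  26 | 110101000011101011110 | 1 | 1
  27 | 101010000111010111101 | 1 | 0
  28 | 010100001110101111010 | 0 | 0
  29 | 101000011101011110100 | 1 | 0
  30 | 010000111010111101000 | 0 | 0
  31 | 100001110101111010000 | 1 | 1
  32 | 000011101011110100001 | 0 | 0
  33 | 000111010111101000010 | 0 | 0
  34 | 001110101111010000100 | 0 | 1
  35 | 011101011110100001001 | 0 | 1
  36 | 111010111101000010011 | 1 | 0
  37 | 110101111010000100110 | 1 | 1
  38 | 101011110100001001101 | 1 | 0
  39 | 010111101000010011010 | 0 | 0
  40 | 101111010000100110100 | 1 | 0
  41 | 011110100001001101000 | 0 | 1
  42 | 111101000010011010001 | 1 | 0
  43 | 111010000100110100010 | 1 | 0
  44 | 110100001001101000100 | 1 | 1
  45 | 101000010011010001001 | 1 | 0
  46 | 010000100110100010010 | 0 | 0
  47 | 100001001101000100100 | 1 | 1
  48 | 000010011010001001001 | 0 | 0
  49 | 000100110100010010010 | 0 | 0
  50 | 001001101000100100100 | 0 | 1
  51 | 010011010001001001001 | 0 | 0
  52 | 100110100010010010010 | 1 | 1
  53 | 001101000100100100101 | 0 | 1
  54 | 011010001001001001011 | 0 | 1
  55 | 110100010010010010111 | 1 | 1
  56 | 101000100100100101111 | 1 | 0
  57 | 010001001001001011110 | 0 | 0
  58 | 100010010010010111100 | 1 | 1
  59 | 000100100100101111001 | 0 | 0
  60 | 001001001001011110010 | 0 | 1
  61 | 010010010010111100101 | 0 | 0
  62 | 100100100101111001010 | 1 | 1
  63 | 001001001011110010101 | 0 | 1
  64 | 010010010111100101011 | 0 | 0
  65 | 100100101111001010110 | 1 | 1
  66 | 001001011110010101101 | 0 | 1
  67 | 010010111100101011011 | 0 | 0
  68 | 100101111001010110110 | 1 | 1
  69 | 001011110010101101101 | 0 | 1
  70 | 010111100101011011011 | 0 | 0
  71 | 101111001010110110110 | 1 | 0
  72 | 011110010101101101100 | 0 | 1
  73 | 111100101011011011001 | 1 | 0
  74 | 111001010110110110010 | 1 | 0
  75 | 110010101101101100100 | 1 | 1
  76 | 100101011011011001001 | 1 | 1
  77 | 001010110110110010011 | 0 | 1
  78 | 010101101101100100111 | 0 | 0
  79 | 101011011011001001110 | 1 | 0
  80 | 010110110110010011100 | 0 | 0
  81 | 101101101100100111000 | 1 | 0
  82 | 011011011001001110000 | 0 | 1
  83 | 110110110010011100001 | 1 | 1
  84 | 101101100100111000011 | 1 | 0
  85 | 011011001001110000110 | 0 | 1
  86 | 110110010011100001101 | 1 | 1
  87 | 101100100111000011011 | 1 | 0
  88 | 011001001110000110110 | 0 | 1
  89 | 110010011100001101101 | 1 | 1
  90 | 100100111000011011011 | 1 | 1
  91 | 001001110000110110111 | 0 | 1
  92 | 010011100001101101111 | 0 | 0
  93 | 100111000011011011110 | 1 | 1
  94 | 001110000110110111101 | 0 | 1
  95 | 011100001101101111011 | 0 | 1
  96 | 111000011011011110111 | 1 | 0
  97 | 110000110110111101110 | 1 | 1
  98 | 100001101101111011101 | 1 | 1
  99 | 000011011011110111011 | 0 | 0
 100 | 000110110111101110110 | 0 | 0
 101 | 001101101111011101100 | 0 | 1
 102 | 011011011110111011001 | 0 | 1
 103 | 110110111101110110011 | 1 | 1
 104 | 101101111011101100111 | 1 | 0
 105 | 011011110111011001110 | 0 | 1

1001011000100000011011100111010100001110101111010000100110100010010010010111100101011011011001001110000110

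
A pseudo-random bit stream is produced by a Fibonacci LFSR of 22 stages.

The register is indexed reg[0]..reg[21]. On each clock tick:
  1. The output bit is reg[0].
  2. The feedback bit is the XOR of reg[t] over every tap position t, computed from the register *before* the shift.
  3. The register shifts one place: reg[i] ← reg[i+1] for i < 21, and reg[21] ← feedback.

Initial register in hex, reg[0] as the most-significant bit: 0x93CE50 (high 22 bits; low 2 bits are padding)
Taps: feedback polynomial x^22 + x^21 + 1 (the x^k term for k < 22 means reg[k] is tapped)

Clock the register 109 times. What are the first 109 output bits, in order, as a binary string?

step | reg (before) | out | fb
   0 | 1001001111001110010100 | 1 | 1
   1 | 0010011110011100101001 | 0 | 1
   2 | 0100111100111001010011 | 0 | 1
   3 | 1001111001110010100111 | 1 | 0
   4 | 0011110011100101001110 | 0 | 0
   5 | 0111100111001010011100 | 0 | 0
   6 | 1111001110010100111000 | 1 | 1
   7 | 1110011100101001110001 | 1 | 0
   8 | 1100111001010011100010 | 1 | 1
   9 | 1001110010100111000101 | 1 | 0
  10 | 0011100101001110001010 | 0 | 0
  11 | 0111001010011100010100 | 0 | 0
  12 | 1110010100111000101000 | 1 | 1
  13 | 1100101001110001010001 | 1 | 0
  14 | 1001010011100010100010 | 1 | 1
  15 | 0010100111000101000101 | 0 | 1
  16 | 0101001110001010001011 | 0 | 1
  17 | 1010011100010100010111 | 1 | 0
  18 | 0100111000101000101110 | 0 | 0
  19 | 1001110001010001011100 | 1 | 1
  20 | 0011100010100010111001 | 0 | 1
  21 | 0111000101000101110011 | 0 | 1
  22 | 1110001010001011100111 | 1 | 0
  23 | 1100010100010111001110 | 1 | 1
  24 | 1000101000101110011101 | 1 | 0
  25 | 0001010001011100111010 | 0 | 0
  26 | 0010100010111001110100 | 0 | 0
  27 | 0101000101110011101000 | 0 | 0
  28 | 1010001011100111010000 | 1 | 1
  29 | 0100010111001110100001 | 0 | 1
  30 | 1000101110011101000011 | 1 | 0
  31 | 0001011100111010000110 | 0 | 0
  32 | 0010111001110100001100 | 0 | 0
  33 | 0101110011101000011000 | 0 | 0
  34 | 1011100111010000110000 | 1 | 1
  35 | 0111001110100001100001 | 0 | 1
  36 | 1110011101000011000011 | 1 | 0
  37 | 1100111010000110000110 | 1 | 1
  38 | 1001110100001100001101 | 1 | 0
  39 | 0011101000011000011010 | 0 | 0
  40 | 0111010000110000110100 | 0 | 0
  41 | 1110100001100001101000 | 1 | 1
  42 | 1101000011000011010001 | 1 | 0
  43 | 1010000110000110100010 | 1 | 1
  44 | 0100001100001101000101 | 0 | 1
  45 | 1000011000011010001011 | 1 | 0
  46 | 0000110000110100010110 | 0 | 0
  47 | 0001100001101000101100 | 0 | 0
  48 | 0011000011010001011000 | 0 | 0
  49 | 0110000110100010110000 | 0 | 0
  50 | 1100001101000101100000 | 1 | 1
  51 | 1000011010001011000001 | 1 | 0
  52 | 0000110100010110000010 | 0 | 0
  53 | 0001101000101100000100 | 0 | 0
  54 | 0011010001011000001000 | 0 | 0
  55 | 0110100010110000010000 | 0 | 0
  56 | 1101000101100000100000 | 1 | 1
  57 | 1010001011000001000001 | 1 | 0
  58 | 0100010110000010000010 | 0 | 0
  59 | 1000101100000100000100 | 1 | 1
  60 | 0001011000001000001001 | 0 | 1
  61 | 0010110000010000010011 | 0 | 1
  62 | 0101100000100000100111 | 0 | 1
  63 | 1011000001000001001111 | 1 | 0
  64 | 0110000010000010011110 | 0 | 0
  65 | 1100000100000100111100 | 1 | 1
  66 | 1000001000001001111001 | 1 | 0
  67 | 0000010000010011110010 | 0 | 0
  68 | 0000100000100111100100 | 0 | 0
  69 | 0001000001001111001000 | 0 | 0
  70 | 0010000010011110010000 | 0 | 0
  71 | 0100000100111100100000 | 0 | 0
  72 | 1000001001111001000000 | 1 | 1
  73 | 0000010011110010000001 | 0 | 1
  74 | 0000100111100100000011 | 0 | 1
  75 | 0001001111001000000111 | 0 | 1
  76 | 0010011110010000001111 | 0 | 1
  77 | 0100111100100000011111 | 0 | 1
  78 | 1001111001000000111111 | 1 | 0
  79 | 0011110010000001111110 | 0 | 0
  80 | 0111100100000011111100 | 0 | 0
  81 | 1111001000000111111000 | 1 | 1
  82 | 1110010000001111110001 | 1 | 0
  83 | 1100100000011111100010 | 1 | 1
  84 | 1001000000111111000101 | 1 | 0
  85 | 0010000001111110001010 | 0 | 0
  86 | 0100000011111100010100 | 0 | 0
  87 | 1000000111111000101000 | 1 | 1
  88 | 0000001111110001010001 | 0 | 1
  89 | 0000011111100010100011 | 0 | 1
  90 | 0000111111000101000111 | 0 | 1
  91 | 0001111110001010001111 | 0 | 1
  92 | 0011111100010100011111 | 0 | 1
  93 | 0111111000101000111111 | 0 | 1
  94 | 1111110001010001111111 | 1 | 0
  95 | 1111100010100011111110 | 1 | 1
  96 | 1111000101000111111101 | 1 | 0
  97 | 1110001010001111111010 | 1 | 1
  98 | 1100010100011111110101 | 1 | 0
  99 | 1000101000111111101010 | 1 | 1
 100 | 0001010001111111010101 | 0 | 1
 101 | 0010100011111110101011 | 0 | 1
 102 | 0101000111111101010111 | 0 | 1
 103 | 1010001111111010101111 | 1 | 0
 104 | 0100011111110101011110 | 0 | 0
 105 | 1000111111101010111100 | 1 | 1
 106 | 0001111111010101111001 | 0 | 1
 107 | 0011111110101011110011 | 0 | 1
 108 | 0111111101010111100111 | 0 | 1

1001001111001110010100111000101000101110011101000011000011010001011000001000001001111001000000111111000101000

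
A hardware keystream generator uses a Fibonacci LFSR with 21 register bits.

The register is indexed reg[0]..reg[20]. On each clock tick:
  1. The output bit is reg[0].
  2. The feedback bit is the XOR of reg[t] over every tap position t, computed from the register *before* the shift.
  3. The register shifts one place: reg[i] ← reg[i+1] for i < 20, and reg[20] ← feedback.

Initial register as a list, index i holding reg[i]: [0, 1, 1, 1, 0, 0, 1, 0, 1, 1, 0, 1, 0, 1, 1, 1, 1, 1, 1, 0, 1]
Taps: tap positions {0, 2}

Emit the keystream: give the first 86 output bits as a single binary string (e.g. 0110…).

01110010110101111110110111001100010000101101011111101010010011000100001000011011111010

tick  register→output (feedback)
  0  011100101101011111101→0 (1)
  1  111001011010111111011→1 (0)
  2  110010110101111110110→1 (1)
  3  100101101011111101101→1 (1)
  4  001011010111111011011→0 (1)
  5  010110101111110110111→0 (0)
  6  101101011111101101110→1 (0)
  7  011010111111011011100→0 (1)
  8  110101111110110111001→1 (1)
  9  101011111101101110011→1 (0)
 10  010111111011011100110→0 (0)
 11  101111110110111001100→1 (0)
 12  011111101101110011000→0 (1)
 13  111111011011100110001→1 (0)
 14  111110110111001100010→1 (0)
 15  111101101110011000100→1 (0)
 16  111011011100110001000→1 (0)
 17  110110111001100010000→1 (1)
 18  101101110011000100001→1 (0)
 19  011011100110001000010→0 (1)
 20  110111001100010000101→1 (1)
 21  101110011000100001011→1 (0)
 22  011100110001000010110→0 (1)
 23  111001100010000101101→1 (0)
 24  110011000100001011010→1 (1)
 25  100110001000010110101→1 (1)
 26  001100010000101101011→0 (1)
 27  011000100001011010111→0 (1)
 28  110001000010110101111→1 (1)
 29  100010000101101011111→1 (1)
 30  000100001011010111111→0 (0)
 31  001000010110101111110→0 (1)
 32  010000101101011111101→0 (0)
 33  100001011010111111010→1 (1)
 34  000010110101111110101→0 (0)
 35  000101101011111101010→0 (0)
 36  001011010111111010100→0 (1)
 37  010110101111110101001→0 (0)
 38  101101011111101010010→1 (0)
 39  011010111111010100100→0 (1)
 40  110101111110101001001→1 (1)
 41  101011111101010010011→1 (0)
 42  010111111010100100110→0 (0)
 43  101111110101001001100→1 (0)
 44  011111101010010011000→0 (1)
 45  111111010100100110001→1 (0)
 46  111110101001001100010→1 (0)
 47  111101010010011000100→1 (0)
 48  111010100100110001000→1 (0)
 49  110101001001100010000→1 (1)
 50  101010010011000100001→1 (0)
 51  010100100110001000010→0 (0)
 52  101001001100010000100→1 (0)
 53  010010011000100001000→0 (0)
 54  100100110001000010000→1 (1)
 55  001001100010000100001→0 (1)
 56  010011000100001000011→0 (0)
 57  100110001000010000110→1 (1)
 58  001100010000100001101→0 (1)
 59  011000100001000011011→0 (1)
 60  110001000010000110111→1 (1)
 61  100010000100001101111→1 (1)
 62  000100001000011011111→0 (0)
 63  001000010000110111110→0 (1)
 64  010000100001101111101→0 (0)
 65  100001000011011111010→1 (1)
 66  000010000110111110101→0 (0)
 67  000100001101111101010→0 (0)
 68  001000011011111010100→0 (1)
 69  010000110111110101001→0 (0)
 70  100001101111101010010→1 (1)
 71  000011011111010100101→0 (0)
 72  000110111110101001010→0 (0)
 73  001101111101010010100→0 (1)
 74  011011111010100101001→0 (1)
 75  110111110101001010011→1 (1)
 76  101111101010010100111→1 (0)
 77  011111010100101001110→0 (1)
 78  111110101001010011101→1 (0)
 79  111101010010100111010→1 (0)
 80  111010100101001110100→1 (0)
 81  110101001010011101000→1 (1)
 82  101010010100111010001→1 (0)
 83  010100101001110100010→0 (0)
 84  101001010011101000100→1 (0)
 85  010010100111010001000→0 (0)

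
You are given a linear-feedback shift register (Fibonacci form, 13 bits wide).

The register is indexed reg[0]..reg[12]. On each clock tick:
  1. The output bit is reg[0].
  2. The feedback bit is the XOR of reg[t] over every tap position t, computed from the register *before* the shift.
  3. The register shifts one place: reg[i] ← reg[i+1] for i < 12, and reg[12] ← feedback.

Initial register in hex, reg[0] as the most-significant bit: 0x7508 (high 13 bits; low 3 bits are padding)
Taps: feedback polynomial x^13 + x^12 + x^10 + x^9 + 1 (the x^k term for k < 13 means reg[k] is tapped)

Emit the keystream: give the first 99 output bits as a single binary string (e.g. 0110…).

step | reg (before) | out | fb
   0 | 0111010100001 | 0 | 1
   1 | 1110101000011 | 1 | 0
   2 | 1101010000110 | 1 | 0
   3 | 1010100001100 | 1 | 1
   4 | 0101000011001 | 0 | 0
   5 | 1010000110010 | 1 | 1
   6 | 0100001100101 | 0 | 0
   7 | 1000011001010 | 1 | 0
   8 | 0000110010100 | 0 | 1
   9 | 0001100101001 | 0 | 0
  10 | 0011001010010 | 0 | 0
  11 | 0110010100100 | 0 | 1
  12 | 1100101001001 | 1 | 1
  13 | 1001010010011 | 1 | 0
  14 | 0010100100110 | 0 | 1
  15 | 0101001001101 | 0 | 1
  16 | 1010010011011 | 1 | 1
  17 | 0100100110111 | 0 | 0
  18 | 1001001101110 | 1 | 1
  19 | 0010011011101 | 0 | 1
  20 | 0100110111011 | 0 | 0
  21 | 1001101110110 | 1 | 0
  22 | 0011011101100 | 0 | 0
  23 | 0110111011000 | 0 | 1
  24 | 1101110110001 | 1 | 0
  25 | 1011101100010 | 1 | 1
  26 | 0111011000101 | 0 | 0
  27 | 1110110001010 | 1 | 0
  28 | 1101100010100 | 1 | 0
  29 | 1011000101000 | 1 | 0
  30 | 0110001010000 | 0 | 0
  31 | 1100010100000 | 1 | 1
  32 | 1000101000001 | 1 | 0
  33 | 0001010000010 | 0 | 0
  34 | 0010100000100 | 0 | 1
  35 | 0101000001001 | 0 | 0
  36 | 1010000010010 | 1 | 1
  37 | 0100000100101 | 0 | 0
  38 | 1000001001010 | 1 | 0
  39 | 0000010010100 | 0 | 1
  40 | 0000100101001 | 0 | 0
  41 | 0001001010010 | 0 | 0
  42 | 0010010100100 | 0 | 1
  43 | 0100101001001 | 0 | 0
  44 | 1001010010010 | 1 | 1
  45 | 0010100100101 | 0 | 0
  46 | 0101001001010 | 0 | 1
  47 | 1010010010101 | 1 | 1
  48 | 0100100101011 | 0 | 0
  49 | 1001001010110 | 1 | 0
  50 | 0010010101100 | 0 | 0
  51 | 0100101011000 | 0 | 1
  52 | 1001010110001 | 1 | 0
  53 | 0010101100010 | 0 | 0
  54 | 0101011000100 | 0 | 1
  55 | 1010110001001 | 1 | 1
  56 | 0101100010011 | 0 | 1
  57 | 1011000100111 | 1 | 1
  58 | 0110001001111 | 0 | 1
  59 | 1100010011111 | 1 | 0
  60 | 1000100111110 | 1 | 1
  61 | 0001001111101 | 0 | 1
  62 | 0010011111011 | 0 | 0
  63 | 0100111110110 | 0 | 1
  64 | 1001111101101 | 1 | 0
  65 | 0011111011010 | 0 | 1
  66 | 0111110110101 | 0 | 0
  67 | 1111101101010 | 1 | 0
  68 | 1111011010100 | 1 | 0
  69 | 1110110101000 | 1 | 0
  70 | 1101101010000 | 1 | 1
  71 | 1011010100001 | 1 | 0
  72 | 0110101000010 | 0 | 0
  73 | 1101010000100 | 1 | 0
  74 | 1010100001000 | 1 | 0
  75 | 0101000010000 | 0 | 0
  76 | 1010000100000 | 1 | 1
  77 | 0100001000001 | 0 | 1
  78 | 1000010000011 | 1 | 0
  79 | 0000100000110 | 0 | 1
  80 | 0001000001101 | 0 | 1
  81 | 0010000011011 | 0 | 0
  82 | 0100000110110 | 0 | 1
  83 | 1000001101101 | 1 | 0
  84 | 0000011011010 | 0 | 1
  85 | 0000110110101 | 0 | 0
  86 | 0001101101010 | 0 | 1
  87 | 0011011010101 | 0 | 0
  88 | 0110110101010 | 0 | 1
  89 | 1101101010101 | 1 | 1
  90 | 1011010101011 | 1 | 1
  91 | 0110101010111 | 0 | 0
  92 | 1101010101110 | 1 | 1
  93 | 1010101011101 | 1 | 0
  94 | 0101010111010 | 0 | 1
  95 | 1010101110101 | 1 | 1
  96 | 0101011101011 | 0 | 0
  97 | 1010111010110 | 1 | 0
  98 | 0101110101100 | 0 | 0

011101010000110010100100110111011000101000001001010010010101100010011111011010100001000001101101010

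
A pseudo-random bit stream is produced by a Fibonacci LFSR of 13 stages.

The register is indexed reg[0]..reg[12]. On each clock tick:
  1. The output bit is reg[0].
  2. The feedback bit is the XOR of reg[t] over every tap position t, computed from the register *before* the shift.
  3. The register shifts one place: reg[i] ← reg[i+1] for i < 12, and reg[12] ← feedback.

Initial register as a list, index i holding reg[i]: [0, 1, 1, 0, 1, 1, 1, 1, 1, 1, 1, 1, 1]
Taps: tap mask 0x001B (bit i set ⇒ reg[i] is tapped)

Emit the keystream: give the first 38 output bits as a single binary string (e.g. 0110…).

k : reg_k → out_k, fb_k
0: 0110111111111 → 0, fb=0
1: 1101111111110 → 1, fb=0
2: 1011111111100 → 1, fb=1
3: 0111111111001 → 0, fb=1
4: 1111111110011 → 1, fb=0
5: 1111111100110 → 1, fb=0
6: 1111111001100 → 1, fb=0
7: 1111110011000 → 1, fb=0
8: 1111100110000 → 1, fb=0
9: 1111001100000 → 1, fb=1
10: 1110011000001 → 1, fb=0
11: 1100110000010 → 1, fb=1
12: 1001100000101 → 1, fb=1
13: 0011000001011 → 0, fb=1
14: 0110000010111 → 0, fb=1
15: 1100000101111 → 1, fb=0
16: 1000001011110 → 1, fb=1
17: 0000010111101 → 0, fb=0
18: 0000101111010 → 0, fb=1
19: 0001011110101 → 0, fb=1
20: 0010111101011 → 0, fb=1
21: 0101111010111 → 0, fb=1
22: 1011110101111 → 1, fb=1
23: 0111101011111 → 0, fb=1
24: 1111010111111 → 1, fb=1
25: 1110101111111 → 1, fb=1
26: 1101011111111 → 1, fb=1
27: 1010111111111 → 1, fb=0
28: 0101111111110 → 0, fb=1
29: 1011111111101 → 1, fb=1
30: 0111111111011 → 0, fb=1
31: 1111111110111 → 1, fb=0
32: 1111111101110 → 1, fb=0
33: 1111111011100 → 1, fb=0
34: 1111110111000 → 1, fb=0
35: 1111101110000 → 1, fb=0
36: 1111011100000 → 1, fb=1
37: 1110111000001 → 1, fb=1

01101111111110011000001011110101111111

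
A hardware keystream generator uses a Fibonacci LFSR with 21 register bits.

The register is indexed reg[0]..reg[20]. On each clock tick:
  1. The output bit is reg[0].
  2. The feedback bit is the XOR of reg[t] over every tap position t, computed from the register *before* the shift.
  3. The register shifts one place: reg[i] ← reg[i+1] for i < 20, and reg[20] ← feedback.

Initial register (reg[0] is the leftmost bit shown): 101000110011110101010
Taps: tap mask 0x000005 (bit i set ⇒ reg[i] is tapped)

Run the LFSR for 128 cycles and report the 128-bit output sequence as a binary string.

k : reg_k → out_k, fb_k
0: 101000110011110101010 → 1, fb=0
1: 010001100111101010100 → 0, fb=0
2: 100011001111010101000 → 1, fb=1
3: 000110011110101010001 → 0, fb=0
4: 001100111101010100010 → 0, fb=1
5: 011001111010101000101 → 0, fb=1
6: 110011110101010001011 → 1, fb=1
7: 100111101010100010111 → 1, fb=1
8: 001111010101000101111 → 0, fb=1
9: 011110101010001011111 → 0, fb=1
10: 111101010100010111111 → 1, fb=0
11: 111010101000101111110 → 1, fb=0
12: 110101010001011111100 → 1, fb=1
13: 101010100010111111001 → 1, fb=0
14: 010101000101111110010 → 0, fb=0
15: 101010001011111100100 → 1, fb=0
16: 010100010111111001000 → 0, fb=0
17: 101000101111110010000 → 1, fb=0
18: 010001011111100100000 → 0, fb=0
19: 100010111111001000000 → 1, fb=1
20: 000101111110010000001 → 0, fb=0
21: 001011111100100000010 → 0, fb=1
22: 010111111001000000101 → 0, fb=0
23: 101111110010000001010 → 1, fb=0
24: 011111100100000010100 → 0, fb=1
25: 111111001000000101001 → 1, fb=0
26: 111110010000001010010 → 1, fb=0
27: 111100100000010100100 → 1, fb=0
28: 111001000000101001000 → 1, fb=0
29: 110010000001010010000 → 1, fb=1
30: 100100000010100100001 → 1, fb=1
31: 001000000101001000011 → 0, fb=1
32: 010000001010010000111 → 0, fb=0
33: 100000010100100001110 → 1, fb=1
34: 000000101001000011101 → 0, fb=0
35: 000001010010000111010 → 0, fb=0
36: 000010100100001110100 → 0, fb=0
37: 000101001000011101000 → 0, fb=0
38: 001010010000111010000 → 0, fb=1
39: 010100100001110100001 → 0, fb=0
40: 101001000011101000010 → 1, fb=0
41: 010010000111010000100 → 0, fb=0
42: 100100001110100001000 → 1, fb=1
43: 001000011101000010001 → 0, fb=1
44: 010000111010000100011 → 0, fb=0
45: 100001110100001000110 → 1, fb=1
46: 000011101000010001101 → 0, fb=0
47: 000111010000100011010 → 0, fb=0
48: 001110100001000110100 → 0, fb=1
49: 011101000010001101001 → 0, fb=1
50: 111010000100011010011 → 1, fb=0
51: 110100001000110100110 → 1, fb=1
52: 101000010001101001101 → 1, fb=0
53: 010000100011010011010 → 0, fb=0
54: 100001000110100110100 → 1, fb=1
55: 000010001101001101001 → 0, fb=0
56: 000100011010011010010 → 0, fb=0
57: 001000110100110100100 → 0, fb=1
58: 010001101001101001001 → 0, fb=0
59: 100011010011010010010 → 1, fb=1
60: 000110100110100100101 → 0, fb=0
61: 001101001101001001010 → 0, fb=1
62: 011010011010010010101 → 0, fb=1
63: 110100110100100101011 → 1, fb=1
64: 101001101001001010111 → 1, fb=0
65: 010011010010010101110 → 0, fb=0
66: 100110100100101011100 → 1, fb=1
67: 001101001001010111001 → 0, fb=1
68: 011010010010101110011 → 0, fb=1
69: 110100100101011100111 → 1, fb=1
70: 101001001010111001111 → 1, fb=0
71: 010010010101110011110 → 0, fb=0
72: 100100101011100111100 → 1, fb=1
73: 001001010111001111001 → 0, fb=1
74: 010010101110011110011 → 0, fb=0
75: 100101011100111100110 → 1, fb=1
76: 001010111001111001101 → 0, fb=1
77: 010101110011110011011 → 0, fb=0
78: 101011100111100110110 → 1, fb=0
79: 010111001111001101100 → 0, fb=0
80: 101110011110011011000 → 1, fb=0
81: 011100111100110110000 → 0, fb=1
82: 111001111001101100001 → 1, fb=0
83: 110011110011011000010 → 1, fb=1
84: 100111100110110000101 → 1, fb=1
85: 001111001101100001011 → 0, fb=1
86: 011110011011000010111 → 0, fb=1
87: 111100110110000101111 → 1, fb=0
88: 111001101100001011110 → 1, fb=0
89: 110011011000010111100 → 1, fb=1
90: 100110110000101111001 → 1, fb=1
91: 001101100001011110011 → 0, fb=1
92: 011011000010111100111 → 0, fb=1
93: 110110000101111001111 → 1, fb=1
94: 101100001011110011111 → 1, fb=0
95: 011000010111100111110 → 0, fb=1
96: 110000101111001111101 → 1, fb=1
97: 100001011110011111011 → 1, fb=1
98: 000010111100111110111 → 0, fb=0
99: 000101111001111101110 → 0, fb=0
100: 001011110011111011100 → 0, fb=1
101: 010111100111110111001 → 0, fb=0
102: 101111001111101110010 → 1, fb=0
103: 011110011111011100100 → 0, fb=1
104: 111100111110111001001 → 1, fb=0
105: 111001111101110010010 → 1, fb=0
106: 110011111011100100100 → 1, fb=1
107: 100111110111001001001 → 1, fb=1
108: 001111101110010010011 → 0, fb=1
109: 011111011100100100111 → 0, fb=1
110: 111110111001001001111 → 1, fb=0
111: 111101110010010011110 → 1, fb=0
112: 111011100100100111100 → 1, fb=0
113: 110111001001001111000 → 1, fb=1
114: 101110010010011110001 → 1, fb=0
115: 011100100100111100010 → 0, fb=1
116: 111001001001111000101 → 1, fb=0
117: 110010010011110001010 → 1, fb=1
118: 100100100111100010101 → 1, fb=1
119: 001001001111000101011 → 0, fb=1
120: 010010011110001010111 → 0, fb=0
121: 100100111100010101110 → 1, fb=1
122: 001001111000101011101 → 0, fb=1
123: 010011110001010111011 → 0, fb=0
124: 100111100010101110110 → 1, fb=1
125: 001111000101011101101 → 0, fb=1
126: 011110001010111011011 → 0, fb=1
127: 111100010101110110111 → 1, fb=0

10100011001111010101000101111110010000001010010000111010000100011010011010010010101110011110011011000010111100111110111001001001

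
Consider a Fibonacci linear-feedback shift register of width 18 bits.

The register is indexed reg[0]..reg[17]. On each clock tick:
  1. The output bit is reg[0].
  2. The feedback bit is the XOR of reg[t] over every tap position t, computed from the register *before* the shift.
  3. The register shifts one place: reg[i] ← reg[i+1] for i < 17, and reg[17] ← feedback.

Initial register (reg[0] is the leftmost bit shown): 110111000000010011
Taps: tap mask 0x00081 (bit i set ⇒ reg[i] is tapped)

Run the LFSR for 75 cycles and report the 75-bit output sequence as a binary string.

110111000000010011110111100111111100111000011110001100000100000110000100001

step | reg (before) | out | fb
   0 | 110111000000010011 | 1 | 1
   1 | 101110000000100111 | 1 | 1
   2 | 011100000001001111 | 0 | 0
   3 | 111000000010011110 | 1 | 1
   4 | 110000000100111101 | 1 | 1
   5 | 100000001001111011 | 1 | 1
   6 | 000000010011110111 | 0 | 1
   7 | 000000100111101111 | 0 | 0
   8 | 000001001111011110 | 0 | 0
   9 | 000010011110111100 | 0 | 1
  10 | 000100111101111001 | 0 | 1
  11 | 001001111011110011 | 0 | 1
  12 | 010011110111100111 | 0 | 1
  13 | 100111101111001111 | 1 | 1
  14 | 001111011110011111 | 0 | 1
  15 | 011110111100111111 | 0 | 1
  16 | 111101111001111111 | 1 | 0
  17 | 111011110011111110 | 1 | 0
  18 | 110111100111111100 | 1 | 1
  19 | 101111001111111001 | 1 | 1
  20 | 011110011111110011 | 0 | 1
  21 | 111100111111100111 | 1 | 0
  22 | 111001111111001110 | 1 | 0
  23 | 110011111110011100 | 1 | 0
  24 | 100111111100111000 | 1 | 0
  25 | 001111111001110000 | 0 | 1
  26 | 011111110011100001 | 0 | 1
  27 | 111111100111000011 | 1 | 1
  28 | 111111001110000111 | 1 | 1
  29 | 111110011100001111 | 1 | 0
  30 | 111100111000011110 | 1 | 0
  31 | 111001110000111100 | 1 | 0
  32 | 110011100001111000 | 1 | 1
  33 | 100111000011110001 | 1 | 1
  34 | 001110000111100011 | 0 | 0
  35 | 011100001111000110 | 0 | 0
  36 | 111000011110001100 | 1 | 0
  37 | 110000111100011000 | 1 | 0
  38 | 100001111000110000 | 1 | 0
  39 | 000011110001100000 | 0 | 1
  40 | 000111100011000001 | 0 | 0
  41 | 001111000110000010 | 0 | 0
  42 | 011110001100000100 | 0 | 0
  43 | 111100011000001000 | 1 | 0
  44 | 111000110000010000 | 1 | 0
  45 | 110001100000100000 | 1 | 1
  46 | 100011000001000001 | 1 | 1
  47 | 000110000010000011 | 0 | 0
  48 | 001100000100000110 | 0 | 0
  49 | 011000001000001100 | 0 | 0
  50 | 110000010000011000 | 1 | 0
  51 | 100000100000110000 | 1 | 1
  52 | 000001000001100001 | 0 | 0
  53 | 000010000011000010 | 0 | 0
  54 | 000100000110000100 | 0 | 0
  55 | 001000001100001000 | 0 | 0
  56 | 010000011000010000 | 0 | 1
  57 | 100000110000100001 | 1 | 0
  58 | 000001100001000010 | 0 | 0
  59 | 000011000010000100 | 0 | 0
  60 | 000110000100001000 | 0 | 0
  61 | 001100001000010000 | 0 | 0
  62 | 011000010000100000 | 0 | 1
  63 | 110000100001000001 | 1 | 1
  64 | 100001000010000011 | 1 | 1
  65 | 000010000100000111 | 0 | 0
  66 | 000100001000001110 | 0 | 0
  67 | 001000010000011100 | 0 | 1
  68 | 010000100000111001 | 0 | 0
  69 | 100001000001110010 | 1 | 1
  70 | 000010000011100101 | 0 | 0
  71 | 000100000111001010 | 0 | 0
  72 | 001000001110010100 | 0 | 0
  73 | 010000011100101000 | 0 | 1
  74 | 100000111001010001 | 1 | 0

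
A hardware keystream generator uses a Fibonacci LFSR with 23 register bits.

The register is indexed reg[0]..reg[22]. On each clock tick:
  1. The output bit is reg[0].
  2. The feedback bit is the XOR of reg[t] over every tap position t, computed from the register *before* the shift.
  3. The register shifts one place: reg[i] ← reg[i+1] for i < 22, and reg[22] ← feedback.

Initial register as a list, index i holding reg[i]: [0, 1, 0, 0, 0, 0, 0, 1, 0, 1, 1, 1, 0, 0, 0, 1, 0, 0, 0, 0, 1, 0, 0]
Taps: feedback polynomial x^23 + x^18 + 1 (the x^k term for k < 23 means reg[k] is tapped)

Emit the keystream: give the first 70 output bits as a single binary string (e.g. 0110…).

tick  register→output (feedback)
  0  01000001011100010000100→0 (0)
  1  10000010111000100001000→1 (1)
  2  00000101110001000010001→0 (1)
  3  00001011100010000100011→0 (0)
  4  00010111000100001000110→0 (0)
  5  00101110001000010001100→0 (0)
  6  01011100010000100011000→0 (1)
  7  10111000100001000110001→1 (0)
  8  01110001000010001100010→0 (0)
  9  11100010000100011000100→1 (1)
 10  11000100001000110001001→1 (1)
 11  10001000010001100010011→1 (0)
 12  00010000100011000100110→0 (0)
 13  00100001000110001001100→0 (0)
 14  01000010001100010011000→0 (1)
 15  10000100011000100110001→1 (0)
 16  00001000110001001100010→0 (0)
 17  00010001100010011000100→0 (0)
 18  00100011000100110001000→0 (0)
 19  01000110001001100010000→0 (1)
 20  10001100010011000100001→1 (1)
 21  00011000100110001000011→0 (0)
 22  00110001001100010000110→0 (0)
 23  01100010011000100001100→0 (0)
 24  11000100110001000011000→1 (0)
 25  10001001100010000110000→1 (0)
 26  00010011000100001100000→0 (0)
 27  00100110001000011000000→0 (0)
 28  01001100010000110000000→0 (0)
 29  10011000100001100000000→1 (1)
 30  00110001000011000000001→0 (0)
 31  01100010000110000000010→0 (0)
 32  11000100001100000000100→1 (1)
 33  10001000011000000001001→1 (1)
 34  00010000110000000010011→0 (1)
 35  00100001100000000100111→0 (0)
 36  01000011000000001001110→0 (0)
 37  10000110000000010011100→1 (0)
 38  00001100000000100111000→0 (1)
 39  00011000000001001110001→0 (1)
 40  00110000000010011100011→0 (0)
 41  01100000000100111000110→0 (0)
 42  11000000001001110001100→1 (1)
 43  10000000010011100011001→1 (0)
 44  00000000100111000110010→0 (1)
 45  00000001001110001100101→0 (0)
 46  00000010011100011001010→0 (0)
 47  00000100111000110010100→0 (1)
 48  00001001110001100101001→0 (0)
 49  00010011100011001010010→0 (1)
 50  00100111000110010100101→0 (0)
 51  01001110001100101001010→0 (0)
 52  10011100011001010010100→1 (0)
 53  00111000110010100101000→0 (0)
 54  01110001100101001010000→0 (1)
 55  11100011001010010100001→1 (1)
 56  11000110010100101000011→1 (1)
 57  10001100101001010000111→1 (1)
 58  00011001010010100001111→0 (0)
 59  00110010100101000011110→0 (1)
 60  01100101001010000111101→0 (1)
 61  11001010010100001111011→1 (0)
 62  10010100101000011110110→1 (0)
 63  00101001010000111101100→0 (0)
 64  01010010100001111011000→0 (1)
 65  10100101000011110110001→1 (0)
 66  01001010000111101100010→0 (0)
 67  10010100001111011000100→1 (1)
 68  00101000011110110001001→0 (0)
 69  01010000111101100010010→0 (1)

0100000101110001000010001100010011000100001100000000100111000110010100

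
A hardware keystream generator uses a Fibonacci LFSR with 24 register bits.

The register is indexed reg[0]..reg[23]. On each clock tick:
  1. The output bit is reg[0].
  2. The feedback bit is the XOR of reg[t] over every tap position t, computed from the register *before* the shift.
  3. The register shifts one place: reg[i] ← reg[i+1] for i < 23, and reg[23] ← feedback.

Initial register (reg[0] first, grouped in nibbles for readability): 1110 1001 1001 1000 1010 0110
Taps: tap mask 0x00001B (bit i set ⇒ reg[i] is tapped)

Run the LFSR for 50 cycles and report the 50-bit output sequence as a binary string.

step | reg (before) | out | fb
   0 | 111010011001100010100110 | 1 | 1
   1 | 110100110011000101001101 | 1 | 1
   2 | 101001100110001010011011 | 1 | 1
   3 | 010011001100010100110111 | 0 | 0
   4 | 100110011000101001101110 | 1 | 1
   5 | 001100110001010011011101 | 0 | 1
   6 | 011001100010100110111011 | 0 | 1
   7 | 110011000101001101110111 | 1 | 1
   8 | 100110001010011011101111 | 1 | 1
   9 | 001100010100110111011111 | 0 | 1
  10 | 011000101001101110111111 | 0 | 1
  11 | 110001010011011101111111 | 1 | 0
  12 | 100010100110111011111110 | 1 | 0
  13 | 000101001101110111111100 | 0 | 1
  14 | 001010011011101111111001 | 0 | 1
  15 | 010100110111011111110011 | 0 | 0
  16 | 101001101110111111100110 | 1 | 1
  17 | 010011011101111111001101 | 0 | 0
  18 | 100110111011111110011010 | 1 | 1
  19 | 001101110111111100110101 | 0 | 1
  20 | 011011101111111001101011 | 0 | 0
  21 | 110111011111110011010110 | 1 | 0
  22 | 101110111111100110101100 | 1 | 1
  23 | 011101111111001101011001 | 0 | 0
  24 | 111011111110011010110010 | 1 | 1
  25 | 110111111100110101100101 | 1 | 0
  26 | 101111111001101011001010 | 1 | 1
  27 | 011111110011010110010101 | 0 | 1
  28 | 111111100110101100101011 | 1 | 0
  29 | 111111001101011001010110 | 1 | 0
  30 | 111110011010110010101100 | 1 | 0
  31 | 111100110101100101011000 | 1 | 1
  32 | 111001101011001010110001 | 1 | 0
  33 | 110011010110010101100010 | 1 | 1
  34 | 100110101100101011000101 | 1 | 1
  35 | 001101011001010110001011 | 0 | 1
  36 | 011010110010101100010111 | 0 | 0
  37 | 110101100101011000101110 | 1 | 1
  38 | 101011001010110001011101 | 1 | 0
  39 | 010110010101100010111010 | 0 | 1
  40 | 101100101011000101110101 | 1 | 0
  41 | 011001010110001011101010 | 0 | 1
  42 | 110010101100010111010101 | 1 | 1
  43 | 100101011000101110101011 | 1 | 0
  44 | 001010110001011101010110 | 0 | 1
  45 | 010101100010111010101101 | 0 | 0
  46 | 101011000101110101011010 | 1 | 0
  47 | 010110001011101010110100 | 0 | 1
  48 | 101100010111010101101001 | 1 | 0
  49 | 011000101110101011010010 | 0 | 1

11101001100110001010011011101111111001101011001010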